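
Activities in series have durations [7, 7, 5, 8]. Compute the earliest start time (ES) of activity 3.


Activity 3 starts after activities 1 through 2 complete.
Predecessor durations: [7, 7]
ES = 7 + 7 = 14

14


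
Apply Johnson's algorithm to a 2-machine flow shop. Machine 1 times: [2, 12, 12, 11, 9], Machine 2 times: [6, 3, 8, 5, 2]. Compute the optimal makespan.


Apply Johnson's rule:
  Group 1 (a <= b): [(1, 2, 6)]
  Group 2 (a > b): [(3, 12, 8), (4, 11, 5), (2, 12, 3), (5, 9, 2)]
Optimal job order: [1, 3, 4, 2, 5]
Schedule:
  Job 1: M1 done at 2, M2 done at 8
  Job 3: M1 done at 14, M2 done at 22
  Job 4: M1 done at 25, M2 done at 30
  Job 2: M1 done at 37, M2 done at 40
  Job 5: M1 done at 46, M2 done at 48
Makespan = 48

48


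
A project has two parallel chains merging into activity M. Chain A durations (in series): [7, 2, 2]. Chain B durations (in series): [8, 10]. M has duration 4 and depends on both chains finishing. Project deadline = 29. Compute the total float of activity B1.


Forward pass: ES(B1) = sum of predecessors on chain B = 0
EF = ES + duration = 0 + 8 = 8
Backward pass: LF(M) = deadline = 29; LS(M) = 29 - 4 = 25
LF(B1) = LS(M) - sum(successors on chain B) = 25 - 10 = 15
LS = LF - duration = 15 - 8 = 7
Total float = LS - ES = 7 - 0 = 7

7


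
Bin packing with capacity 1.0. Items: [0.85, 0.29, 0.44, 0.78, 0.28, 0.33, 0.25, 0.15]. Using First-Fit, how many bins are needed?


Place items sequentially using First-Fit:
  Item 0.85 -> new Bin 1
  Item 0.29 -> new Bin 2
  Item 0.44 -> Bin 2 (now 0.73)
  Item 0.78 -> new Bin 3
  Item 0.28 -> new Bin 4
  Item 0.33 -> Bin 4 (now 0.61)
  Item 0.25 -> Bin 2 (now 0.98)
  Item 0.15 -> Bin 1 (now 1.0)
Total bins used = 4

4


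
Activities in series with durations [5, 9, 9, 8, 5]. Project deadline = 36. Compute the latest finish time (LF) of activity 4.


LF(activity 4) = deadline - sum of successor durations
Successors: activities 5 through 5 with durations [5]
Sum of successor durations = 5
LF = 36 - 5 = 31

31


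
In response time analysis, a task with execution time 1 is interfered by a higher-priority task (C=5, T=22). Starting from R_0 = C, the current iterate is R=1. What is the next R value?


R_next = C + ceil(R_prev / T_hp) * C_hp
ceil(1 / 22) = ceil(0.0455) = 1
Interference = 1 * 5 = 5
R_next = 1 + 5 = 6

6


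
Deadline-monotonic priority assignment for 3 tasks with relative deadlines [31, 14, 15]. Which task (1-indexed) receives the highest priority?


Sort tasks by relative deadline (ascending):
  Task 2: deadline = 14
  Task 3: deadline = 15
  Task 1: deadline = 31
Priority order (highest first): [2, 3, 1]
Highest priority task = 2

2


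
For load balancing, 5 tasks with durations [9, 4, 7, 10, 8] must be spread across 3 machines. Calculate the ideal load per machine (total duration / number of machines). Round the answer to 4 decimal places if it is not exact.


Total processing time = 9 + 4 + 7 + 10 + 8 = 38
Number of machines = 3
Ideal balanced load = 38 / 3 = 12.6667

12.6667


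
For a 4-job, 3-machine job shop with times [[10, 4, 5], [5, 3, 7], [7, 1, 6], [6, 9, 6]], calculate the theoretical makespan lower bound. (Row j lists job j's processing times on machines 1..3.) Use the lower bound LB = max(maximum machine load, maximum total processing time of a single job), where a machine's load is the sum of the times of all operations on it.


Machine loads:
  Machine 1: 10 + 5 + 7 + 6 = 28
  Machine 2: 4 + 3 + 1 + 9 = 17
  Machine 3: 5 + 7 + 6 + 6 = 24
Max machine load = 28
Job totals:
  Job 1: 19
  Job 2: 15
  Job 3: 14
  Job 4: 21
Max job total = 21
Lower bound = max(28, 21) = 28

28


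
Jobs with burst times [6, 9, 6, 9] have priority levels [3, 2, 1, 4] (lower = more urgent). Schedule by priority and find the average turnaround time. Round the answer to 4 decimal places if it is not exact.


Sort by priority (ascending = highest first):
Order: [(1, 6), (2, 9), (3, 6), (4, 9)]
Completion times:
  Priority 1, burst=6, C=6
  Priority 2, burst=9, C=15
  Priority 3, burst=6, C=21
  Priority 4, burst=9, C=30
Average turnaround = 72/4 = 18.0

18.0


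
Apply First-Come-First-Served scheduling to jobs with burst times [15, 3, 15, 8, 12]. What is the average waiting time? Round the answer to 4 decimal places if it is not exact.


FCFS order (as given): [15, 3, 15, 8, 12]
Waiting times:
  Job 1: wait = 0
  Job 2: wait = 15
  Job 3: wait = 18
  Job 4: wait = 33
  Job 5: wait = 41
Sum of waiting times = 107
Average waiting time = 107/5 = 21.4

21.4


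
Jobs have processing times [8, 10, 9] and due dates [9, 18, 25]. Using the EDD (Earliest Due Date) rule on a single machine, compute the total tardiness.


Sort by due date (EDD order): [(8, 9), (10, 18), (9, 25)]
Compute completion times and tardiness:
  Job 1: p=8, d=9, C=8, tardiness=max(0,8-9)=0
  Job 2: p=10, d=18, C=18, tardiness=max(0,18-18)=0
  Job 3: p=9, d=25, C=27, tardiness=max(0,27-25)=2
Total tardiness = 2

2


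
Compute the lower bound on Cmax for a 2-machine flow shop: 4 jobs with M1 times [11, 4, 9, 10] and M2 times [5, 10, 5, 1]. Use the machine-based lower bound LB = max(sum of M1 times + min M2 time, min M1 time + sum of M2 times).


LB1 = sum(M1 times) + min(M2 times) = 34 + 1 = 35
LB2 = min(M1 times) + sum(M2 times) = 4 + 21 = 25
Lower bound = max(LB1, LB2) = max(35, 25) = 35

35


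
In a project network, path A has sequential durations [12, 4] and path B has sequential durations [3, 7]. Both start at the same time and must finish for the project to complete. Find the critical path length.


Path A total = 12 + 4 = 16
Path B total = 3 + 7 = 10
Critical path = longest path = max(16, 10) = 16

16


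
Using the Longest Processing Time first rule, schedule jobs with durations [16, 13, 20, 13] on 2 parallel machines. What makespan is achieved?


Sort jobs in decreasing order (LPT): [20, 16, 13, 13]
Assign each job to the least loaded machine:
  Machine 1: jobs [20, 13], load = 33
  Machine 2: jobs [16, 13], load = 29
Makespan = max load = 33

33


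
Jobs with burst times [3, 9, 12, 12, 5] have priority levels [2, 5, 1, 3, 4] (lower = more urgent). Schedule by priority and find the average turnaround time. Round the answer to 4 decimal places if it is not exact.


Sort by priority (ascending = highest first):
Order: [(1, 12), (2, 3), (3, 12), (4, 5), (5, 9)]
Completion times:
  Priority 1, burst=12, C=12
  Priority 2, burst=3, C=15
  Priority 3, burst=12, C=27
  Priority 4, burst=5, C=32
  Priority 5, burst=9, C=41
Average turnaround = 127/5 = 25.4

25.4


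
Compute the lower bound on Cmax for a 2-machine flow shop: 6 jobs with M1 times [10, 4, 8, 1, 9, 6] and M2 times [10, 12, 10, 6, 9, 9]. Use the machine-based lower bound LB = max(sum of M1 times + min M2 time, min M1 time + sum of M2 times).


LB1 = sum(M1 times) + min(M2 times) = 38 + 6 = 44
LB2 = min(M1 times) + sum(M2 times) = 1 + 56 = 57
Lower bound = max(LB1, LB2) = max(44, 57) = 57

57


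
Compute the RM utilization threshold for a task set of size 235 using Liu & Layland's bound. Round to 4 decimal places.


Compute 2^(1/235) = 1.0029539167
Subtract 1: 1.0029539167 - 1 = 0.0029539167
Multiply by n: 235 * 0.0029539167 = 0.6941704245
Round to 4 dp: 0.6942

0.6942


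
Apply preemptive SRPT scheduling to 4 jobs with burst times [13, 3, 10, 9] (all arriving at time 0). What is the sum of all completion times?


Since all jobs arrive at t=0, SRPT equals SPT ordering.
SPT order: [3, 9, 10, 13]
Completion times:
  Job 1: p=3, C=3
  Job 2: p=9, C=12
  Job 3: p=10, C=22
  Job 4: p=13, C=35
Total completion time = 3 + 12 + 22 + 35 = 72

72


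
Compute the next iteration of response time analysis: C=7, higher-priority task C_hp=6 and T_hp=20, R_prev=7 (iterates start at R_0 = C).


R_next = C + ceil(R_prev / T_hp) * C_hp
ceil(7 / 20) = ceil(0.35) = 1
Interference = 1 * 6 = 6
R_next = 7 + 6 = 13

13


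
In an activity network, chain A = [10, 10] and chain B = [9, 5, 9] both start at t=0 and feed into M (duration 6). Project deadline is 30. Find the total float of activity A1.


Forward pass: ES(A1) = sum of predecessors on chain A = 0
EF = ES + duration = 0 + 10 = 10
Backward pass: LF(M) = deadline = 30; LS(M) = 30 - 6 = 24
LF(A1) = LS(M) - sum(successors on chain A) = 24 - 10 = 14
LS = LF - duration = 14 - 10 = 4
Total float = LS - ES = 4 - 0 = 4

4


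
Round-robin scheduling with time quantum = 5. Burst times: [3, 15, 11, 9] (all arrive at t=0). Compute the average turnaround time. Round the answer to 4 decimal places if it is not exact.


Time quantum = 5
Execution trace:
  J1 runs 3 units, time = 3
  J2 runs 5 units, time = 8
  J3 runs 5 units, time = 13
  J4 runs 5 units, time = 18
  J2 runs 5 units, time = 23
  J3 runs 5 units, time = 28
  J4 runs 4 units, time = 32
  J2 runs 5 units, time = 37
  J3 runs 1 units, time = 38
Finish times: [3, 37, 38, 32]
Average turnaround = 110/4 = 27.5

27.5


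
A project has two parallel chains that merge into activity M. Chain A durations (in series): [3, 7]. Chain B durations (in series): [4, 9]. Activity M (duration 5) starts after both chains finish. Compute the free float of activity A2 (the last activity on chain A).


ES(A2) = sum of predecessors on chain A = 3
EF(A2) = ES + duration = 3 + 7 = 10
Successor of A2 is M. ES(M) = max(sum(A), sum(B)) = max(10, 13) = 13
Free float = ES(successor) - EF(current) = 13 - 10 = 3

3


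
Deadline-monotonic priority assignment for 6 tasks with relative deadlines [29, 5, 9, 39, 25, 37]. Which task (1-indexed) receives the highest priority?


Sort tasks by relative deadline (ascending):
  Task 2: deadline = 5
  Task 3: deadline = 9
  Task 5: deadline = 25
  Task 1: deadline = 29
  Task 6: deadline = 37
  Task 4: deadline = 39
Priority order (highest first): [2, 3, 5, 1, 6, 4]
Highest priority task = 2

2


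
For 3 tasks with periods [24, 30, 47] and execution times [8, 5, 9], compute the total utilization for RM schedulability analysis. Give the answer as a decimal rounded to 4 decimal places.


Compute individual utilizations (exact fractions):
  Task 1: C/T = 8/24 = 1/3 (approx. 0.3333)
  Task 2: C/T = 5/30 = 1/6 (approx. 0.1667)
  Task 3: C/T = 9/47 (approx. 0.1915)
Total utilization U = 1/3 + 1/6 + 9/47 = 65/94
Rounded to 4 decimal places: U = 0.6915
RM (Liu & Layland) bound for 3 tasks = 0.779763; compare with U = 65/94 (approx. 0.691489)
U <= bound, so schedulable by RM sufficient condition.

0.6915


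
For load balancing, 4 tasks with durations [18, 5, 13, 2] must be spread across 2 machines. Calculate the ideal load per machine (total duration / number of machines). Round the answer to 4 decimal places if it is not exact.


Total processing time = 18 + 5 + 13 + 2 = 38
Number of machines = 2
Ideal balanced load = 38 / 2 = 19.0

19.0


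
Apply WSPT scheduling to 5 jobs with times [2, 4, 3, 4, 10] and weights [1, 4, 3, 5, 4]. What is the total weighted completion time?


Compute p/w ratios and sort ascending (WSPT): [(4, 5), (4, 4), (3, 3), (2, 1), (10, 4)]
Compute weighted completion times:
  Job (p=4,w=5): C=4, w*C=5*4=20
  Job (p=4,w=4): C=8, w*C=4*8=32
  Job (p=3,w=3): C=11, w*C=3*11=33
  Job (p=2,w=1): C=13, w*C=1*13=13
  Job (p=10,w=4): C=23, w*C=4*23=92
Total weighted completion time = 190

190


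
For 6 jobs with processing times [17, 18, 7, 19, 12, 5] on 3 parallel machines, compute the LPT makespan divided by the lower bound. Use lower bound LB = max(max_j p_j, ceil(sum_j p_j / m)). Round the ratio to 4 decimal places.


LPT order: [19, 18, 17, 12, 7, 5]
Machine loads after assignment: [24, 25, 29]
LPT makespan = 29
Lower bound = max(max_job, ceil(total/3)) = max(19, 26) = 26
Ratio = 29 / 26 = 1.1154

1.1154


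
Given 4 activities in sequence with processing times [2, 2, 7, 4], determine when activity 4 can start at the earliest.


Activity 4 starts after activities 1 through 3 complete.
Predecessor durations: [2, 2, 7]
ES = 2 + 2 + 7 = 11

11


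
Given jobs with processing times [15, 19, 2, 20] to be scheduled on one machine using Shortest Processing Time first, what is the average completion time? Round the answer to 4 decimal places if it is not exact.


Sort jobs by processing time (SPT order): [2, 15, 19, 20]
Compute completion times sequentially:
  Job 1: processing = 2, completes at 2
  Job 2: processing = 15, completes at 17
  Job 3: processing = 19, completes at 36
  Job 4: processing = 20, completes at 56
Sum of completion times = 111
Average completion time = 111/4 = 27.75

27.75


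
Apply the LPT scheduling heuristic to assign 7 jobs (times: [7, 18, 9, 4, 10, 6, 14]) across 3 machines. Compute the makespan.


Sort jobs in decreasing order (LPT): [18, 14, 10, 9, 7, 6, 4]
Assign each job to the least loaded machine:
  Machine 1: jobs [18, 6], load = 24
  Machine 2: jobs [14, 7], load = 21
  Machine 3: jobs [10, 9, 4], load = 23
Makespan = max load = 24

24


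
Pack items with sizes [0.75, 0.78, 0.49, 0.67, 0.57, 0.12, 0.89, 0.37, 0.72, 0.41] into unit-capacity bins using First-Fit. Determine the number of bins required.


Place items sequentially using First-Fit:
  Item 0.75 -> new Bin 1
  Item 0.78 -> new Bin 2
  Item 0.49 -> new Bin 3
  Item 0.67 -> new Bin 4
  Item 0.57 -> new Bin 5
  Item 0.12 -> Bin 1 (now 0.87)
  Item 0.89 -> new Bin 6
  Item 0.37 -> Bin 3 (now 0.86)
  Item 0.72 -> new Bin 7
  Item 0.41 -> Bin 5 (now 0.98)
Total bins used = 7

7


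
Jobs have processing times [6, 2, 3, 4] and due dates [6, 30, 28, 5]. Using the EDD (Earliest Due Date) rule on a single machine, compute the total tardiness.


Sort by due date (EDD order): [(4, 5), (6, 6), (3, 28), (2, 30)]
Compute completion times and tardiness:
  Job 1: p=4, d=5, C=4, tardiness=max(0,4-5)=0
  Job 2: p=6, d=6, C=10, tardiness=max(0,10-6)=4
  Job 3: p=3, d=28, C=13, tardiness=max(0,13-28)=0
  Job 4: p=2, d=30, C=15, tardiness=max(0,15-30)=0
Total tardiness = 4

4


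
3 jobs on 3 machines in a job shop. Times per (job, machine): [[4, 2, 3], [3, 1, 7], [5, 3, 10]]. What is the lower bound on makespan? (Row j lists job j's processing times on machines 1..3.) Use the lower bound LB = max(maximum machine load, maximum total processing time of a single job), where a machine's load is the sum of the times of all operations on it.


Machine loads:
  Machine 1: 4 + 3 + 5 = 12
  Machine 2: 2 + 1 + 3 = 6
  Machine 3: 3 + 7 + 10 = 20
Max machine load = 20
Job totals:
  Job 1: 9
  Job 2: 11
  Job 3: 18
Max job total = 18
Lower bound = max(20, 18) = 20

20


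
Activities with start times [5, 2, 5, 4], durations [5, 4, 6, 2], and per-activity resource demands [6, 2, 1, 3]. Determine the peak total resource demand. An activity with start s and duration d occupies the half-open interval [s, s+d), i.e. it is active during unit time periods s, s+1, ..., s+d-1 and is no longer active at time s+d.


Each activity i is active on [start_i, start_i + duration_i).
Compute total resource usage per time slot:
  t=0: active resources = [], total = 0
  t=1: active resources = [], total = 0
  t=2: active resources = [2], total = 2
  t=3: active resources = [2], total = 2
  t=4: active resources = [2, 3], total = 5
  t=5: active resources = [6, 2, 1, 3], total = 12
  t=6: active resources = [6, 1], total = 7
  t=7: active resources = [6, 1], total = 7
  t=8: active resources = [6, 1], total = 7
  t=9: active resources = [6, 1], total = 7
  t=10: active resources = [1], total = 1
Peak resource demand = 12

12


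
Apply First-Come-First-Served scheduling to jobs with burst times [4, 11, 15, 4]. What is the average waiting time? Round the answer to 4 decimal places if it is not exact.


FCFS order (as given): [4, 11, 15, 4]
Waiting times:
  Job 1: wait = 0
  Job 2: wait = 4
  Job 3: wait = 15
  Job 4: wait = 30
Sum of waiting times = 49
Average waiting time = 49/4 = 12.25

12.25


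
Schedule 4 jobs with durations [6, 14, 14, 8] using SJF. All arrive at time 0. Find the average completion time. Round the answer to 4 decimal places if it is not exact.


SJF order (ascending): [6, 8, 14, 14]
Completion times:
  Job 1: burst=6, C=6
  Job 2: burst=8, C=14
  Job 3: burst=14, C=28
  Job 4: burst=14, C=42
Average completion = 90/4 = 22.5

22.5


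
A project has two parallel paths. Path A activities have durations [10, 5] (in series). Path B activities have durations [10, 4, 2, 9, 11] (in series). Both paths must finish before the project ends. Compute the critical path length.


Path A total = 10 + 5 = 15
Path B total = 10 + 4 + 2 + 9 + 11 = 36
Critical path = longest path = max(15, 36) = 36

36


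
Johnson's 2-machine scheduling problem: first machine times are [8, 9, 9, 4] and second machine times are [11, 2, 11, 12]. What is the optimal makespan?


Apply Johnson's rule:
  Group 1 (a <= b): [(4, 4, 12), (1, 8, 11), (3, 9, 11)]
  Group 2 (a > b): [(2, 9, 2)]
Optimal job order: [4, 1, 3, 2]
Schedule:
  Job 4: M1 done at 4, M2 done at 16
  Job 1: M1 done at 12, M2 done at 27
  Job 3: M1 done at 21, M2 done at 38
  Job 2: M1 done at 30, M2 done at 40
Makespan = 40

40


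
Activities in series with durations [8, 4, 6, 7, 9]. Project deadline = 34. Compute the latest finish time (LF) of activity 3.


LF(activity 3) = deadline - sum of successor durations
Successors: activities 4 through 5 with durations [7, 9]
Sum of successor durations = 16
LF = 34 - 16 = 18

18


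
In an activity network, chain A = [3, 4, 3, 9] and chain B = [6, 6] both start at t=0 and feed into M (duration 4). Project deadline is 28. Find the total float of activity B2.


Forward pass: ES(B2) = sum of predecessors on chain B = 6
EF = ES + duration = 6 + 6 = 12
Backward pass: LF(M) = deadline = 28; LS(M) = 28 - 4 = 24
LF(B2) = LS(M) - sum(successors on chain B) = 24 - 0 = 24
LS = LF - duration = 24 - 6 = 18
Total float = LS - ES = 18 - 6 = 12

12


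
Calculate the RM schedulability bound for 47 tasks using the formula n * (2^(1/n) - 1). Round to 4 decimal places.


Compute 2^(1/47) = 1.0148570979
Subtract 1: 1.0148570979 - 1 = 0.0148570979
Multiply by n: 47 * 0.0148570979 = 0.6982836013
Round to 4 dp: 0.6983

0.6983


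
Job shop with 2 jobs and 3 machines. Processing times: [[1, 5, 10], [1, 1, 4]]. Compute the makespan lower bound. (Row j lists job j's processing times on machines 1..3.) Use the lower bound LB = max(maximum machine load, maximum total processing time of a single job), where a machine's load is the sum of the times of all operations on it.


Machine loads:
  Machine 1: 1 + 1 = 2
  Machine 2: 5 + 1 = 6
  Machine 3: 10 + 4 = 14
Max machine load = 14
Job totals:
  Job 1: 16
  Job 2: 6
Max job total = 16
Lower bound = max(14, 16) = 16

16


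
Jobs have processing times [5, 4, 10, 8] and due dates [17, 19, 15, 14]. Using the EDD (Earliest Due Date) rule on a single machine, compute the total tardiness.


Sort by due date (EDD order): [(8, 14), (10, 15), (5, 17), (4, 19)]
Compute completion times and tardiness:
  Job 1: p=8, d=14, C=8, tardiness=max(0,8-14)=0
  Job 2: p=10, d=15, C=18, tardiness=max(0,18-15)=3
  Job 3: p=5, d=17, C=23, tardiness=max(0,23-17)=6
  Job 4: p=4, d=19, C=27, tardiness=max(0,27-19)=8
Total tardiness = 17

17


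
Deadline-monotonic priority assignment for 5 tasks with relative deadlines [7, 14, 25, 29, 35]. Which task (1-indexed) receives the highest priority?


Sort tasks by relative deadline (ascending):
  Task 1: deadline = 7
  Task 2: deadline = 14
  Task 3: deadline = 25
  Task 4: deadline = 29
  Task 5: deadline = 35
Priority order (highest first): [1, 2, 3, 4, 5]
Highest priority task = 1

1


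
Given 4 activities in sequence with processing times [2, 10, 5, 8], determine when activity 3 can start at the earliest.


Activity 3 starts after activities 1 through 2 complete.
Predecessor durations: [2, 10]
ES = 2 + 10 = 12

12


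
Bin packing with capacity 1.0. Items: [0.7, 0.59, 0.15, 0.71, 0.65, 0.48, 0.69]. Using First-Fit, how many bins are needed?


Place items sequentially using First-Fit:
  Item 0.7 -> new Bin 1
  Item 0.59 -> new Bin 2
  Item 0.15 -> Bin 1 (now 0.85)
  Item 0.71 -> new Bin 3
  Item 0.65 -> new Bin 4
  Item 0.48 -> new Bin 5
  Item 0.69 -> new Bin 6
Total bins used = 6

6


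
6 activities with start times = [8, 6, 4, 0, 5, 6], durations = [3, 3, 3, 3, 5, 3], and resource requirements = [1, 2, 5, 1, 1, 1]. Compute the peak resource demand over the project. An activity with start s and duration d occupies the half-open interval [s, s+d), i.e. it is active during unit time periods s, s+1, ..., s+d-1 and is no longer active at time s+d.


Each activity i is active on [start_i, start_i + duration_i).
Compute total resource usage per time slot:
  t=0: active resources = [1], total = 1
  t=1: active resources = [1], total = 1
  t=2: active resources = [1], total = 1
  t=3: active resources = [], total = 0
  t=4: active resources = [5], total = 5
  t=5: active resources = [5, 1], total = 6
  t=6: active resources = [2, 5, 1, 1], total = 9
  t=7: active resources = [2, 1, 1], total = 4
  t=8: active resources = [1, 2, 1, 1], total = 5
  t=9: active resources = [1, 1], total = 2
  t=10: active resources = [1], total = 1
Peak resource demand = 9

9


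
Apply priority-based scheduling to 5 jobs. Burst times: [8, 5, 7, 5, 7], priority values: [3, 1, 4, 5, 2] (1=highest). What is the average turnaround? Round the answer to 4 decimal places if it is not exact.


Sort by priority (ascending = highest first):
Order: [(1, 5), (2, 7), (3, 8), (4, 7), (5, 5)]
Completion times:
  Priority 1, burst=5, C=5
  Priority 2, burst=7, C=12
  Priority 3, burst=8, C=20
  Priority 4, burst=7, C=27
  Priority 5, burst=5, C=32
Average turnaround = 96/5 = 19.2

19.2


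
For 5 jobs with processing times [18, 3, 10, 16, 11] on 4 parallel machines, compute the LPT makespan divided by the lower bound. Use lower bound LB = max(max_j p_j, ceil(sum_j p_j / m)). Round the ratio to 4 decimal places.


LPT order: [18, 16, 11, 10, 3]
Machine loads after assignment: [18, 16, 11, 13]
LPT makespan = 18
Lower bound = max(max_job, ceil(total/4)) = max(18, 15) = 18
Ratio = 18 / 18 = 1.0

1.0


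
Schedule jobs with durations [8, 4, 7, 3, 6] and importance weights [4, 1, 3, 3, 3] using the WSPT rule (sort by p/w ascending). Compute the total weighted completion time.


Compute p/w ratios and sort ascending (WSPT): [(3, 3), (8, 4), (6, 3), (7, 3), (4, 1)]
Compute weighted completion times:
  Job (p=3,w=3): C=3, w*C=3*3=9
  Job (p=8,w=4): C=11, w*C=4*11=44
  Job (p=6,w=3): C=17, w*C=3*17=51
  Job (p=7,w=3): C=24, w*C=3*24=72
  Job (p=4,w=1): C=28, w*C=1*28=28
Total weighted completion time = 204

204


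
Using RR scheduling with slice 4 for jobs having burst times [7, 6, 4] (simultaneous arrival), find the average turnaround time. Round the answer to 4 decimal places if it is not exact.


Time quantum = 4
Execution trace:
  J1 runs 4 units, time = 4
  J2 runs 4 units, time = 8
  J3 runs 4 units, time = 12
  J1 runs 3 units, time = 15
  J2 runs 2 units, time = 17
Finish times: [15, 17, 12]
Average turnaround = 44/3 = 14.6667

14.6667


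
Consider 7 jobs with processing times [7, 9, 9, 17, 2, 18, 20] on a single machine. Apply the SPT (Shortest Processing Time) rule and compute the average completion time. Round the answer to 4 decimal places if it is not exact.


Sort jobs by processing time (SPT order): [2, 7, 9, 9, 17, 18, 20]
Compute completion times sequentially:
  Job 1: processing = 2, completes at 2
  Job 2: processing = 7, completes at 9
  Job 3: processing = 9, completes at 18
  Job 4: processing = 9, completes at 27
  Job 5: processing = 17, completes at 44
  Job 6: processing = 18, completes at 62
  Job 7: processing = 20, completes at 82
Sum of completion times = 244
Average completion time = 244/7 = 34.8571

34.8571


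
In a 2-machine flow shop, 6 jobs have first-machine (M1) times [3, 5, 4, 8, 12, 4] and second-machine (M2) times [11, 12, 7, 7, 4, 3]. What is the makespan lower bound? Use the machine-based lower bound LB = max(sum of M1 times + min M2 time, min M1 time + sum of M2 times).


LB1 = sum(M1 times) + min(M2 times) = 36 + 3 = 39
LB2 = min(M1 times) + sum(M2 times) = 3 + 44 = 47
Lower bound = max(LB1, LB2) = max(39, 47) = 47

47


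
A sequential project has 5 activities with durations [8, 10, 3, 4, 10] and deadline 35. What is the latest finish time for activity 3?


LF(activity 3) = deadline - sum of successor durations
Successors: activities 4 through 5 with durations [4, 10]
Sum of successor durations = 14
LF = 35 - 14 = 21

21


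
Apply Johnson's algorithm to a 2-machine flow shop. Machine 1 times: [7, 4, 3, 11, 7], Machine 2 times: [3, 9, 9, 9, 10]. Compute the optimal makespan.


Apply Johnson's rule:
  Group 1 (a <= b): [(3, 3, 9), (2, 4, 9), (5, 7, 10)]
  Group 2 (a > b): [(4, 11, 9), (1, 7, 3)]
Optimal job order: [3, 2, 5, 4, 1]
Schedule:
  Job 3: M1 done at 3, M2 done at 12
  Job 2: M1 done at 7, M2 done at 21
  Job 5: M1 done at 14, M2 done at 31
  Job 4: M1 done at 25, M2 done at 40
  Job 1: M1 done at 32, M2 done at 43
Makespan = 43

43


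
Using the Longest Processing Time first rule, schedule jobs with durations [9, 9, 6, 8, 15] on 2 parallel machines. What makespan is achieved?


Sort jobs in decreasing order (LPT): [15, 9, 9, 8, 6]
Assign each job to the least loaded machine:
  Machine 1: jobs [15, 8], load = 23
  Machine 2: jobs [9, 9, 6], load = 24
Makespan = max load = 24

24


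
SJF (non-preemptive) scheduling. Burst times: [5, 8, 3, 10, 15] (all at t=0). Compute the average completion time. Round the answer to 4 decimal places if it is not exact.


SJF order (ascending): [3, 5, 8, 10, 15]
Completion times:
  Job 1: burst=3, C=3
  Job 2: burst=5, C=8
  Job 3: burst=8, C=16
  Job 4: burst=10, C=26
  Job 5: burst=15, C=41
Average completion = 94/5 = 18.8

18.8


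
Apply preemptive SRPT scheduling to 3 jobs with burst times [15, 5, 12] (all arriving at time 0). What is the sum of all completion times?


Since all jobs arrive at t=0, SRPT equals SPT ordering.
SPT order: [5, 12, 15]
Completion times:
  Job 1: p=5, C=5
  Job 2: p=12, C=17
  Job 3: p=15, C=32
Total completion time = 5 + 17 + 32 = 54

54


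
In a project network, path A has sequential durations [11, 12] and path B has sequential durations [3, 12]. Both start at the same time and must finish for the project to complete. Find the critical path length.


Path A total = 11 + 12 = 23
Path B total = 3 + 12 = 15
Critical path = longest path = max(23, 15) = 23

23


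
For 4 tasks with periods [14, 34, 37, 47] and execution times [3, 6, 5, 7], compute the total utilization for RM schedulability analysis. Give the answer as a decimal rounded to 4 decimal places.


Compute individual utilizations (exact fractions):
  Task 1: C/T = 3/14 (approx. 0.2143)
  Task 2: C/T = 6/34 = 3/17 (approx. 0.1765)
  Task 3: C/T = 5/37 (approx. 0.1351)
  Task 4: C/T = 7/47 (approx. 0.1489)
Total utilization U = 3/14 + 3/17 + 5/37 + 7/47 = 279299/413882
Rounded to 4 decimal places: U = 0.6748
RM (Liu & Layland) bound for 4 tasks = 0.756828; compare with U = 279299/413882 (approx. 0.674828)
U <= bound, so schedulable by RM sufficient condition.

0.6748


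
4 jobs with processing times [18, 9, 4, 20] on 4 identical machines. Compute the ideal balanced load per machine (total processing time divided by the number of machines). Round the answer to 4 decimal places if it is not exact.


Total processing time = 18 + 9 + 4 + 20 = 51
Number of machines = 4
Ideal balanced load = 51 / 4 = 12.75

12.75


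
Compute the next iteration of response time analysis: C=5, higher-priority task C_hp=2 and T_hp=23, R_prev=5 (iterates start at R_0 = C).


R_next = C + ceil(R_prev / T_hp) * C_hp
ceil(5 / 23) = ceil(0.2174) = 1
Interference = 1 * 2 = 2
R_next = 5 + 2 = 7

7


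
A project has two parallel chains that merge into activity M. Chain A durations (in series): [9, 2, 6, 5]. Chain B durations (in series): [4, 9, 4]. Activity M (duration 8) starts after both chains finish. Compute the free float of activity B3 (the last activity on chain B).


ES(B3) = sum of predecessors on chain B = 13
EF(B3) = ES + duration = 13 + 4 = 17
Successor of B3 is M. ES(M) = max(sum(A), sum(B)) = max(22, 17) = 22
Free float = ES(successor) - EF(current) = 22 - 17 = 5

5


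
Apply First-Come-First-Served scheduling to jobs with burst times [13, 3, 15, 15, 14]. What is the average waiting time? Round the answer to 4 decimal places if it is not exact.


FCFS order (as given): [13, 3, 15, 15, 14]
Waiting times:
  Job 1: wait = 0
  Job 2: wait = 13
  Job 3: wait = 16
  Job 4: wait = 31
  Job 5: wait = 46
Sum of waiting times = 106
Average waiting time = 106/5 = 21.2

21.2


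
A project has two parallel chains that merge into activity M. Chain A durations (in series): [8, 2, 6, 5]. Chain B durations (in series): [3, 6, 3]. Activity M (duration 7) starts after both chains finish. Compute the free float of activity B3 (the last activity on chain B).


ES(B3) = sum of predecessors on chain B = 9
EF(B3) = ES + duration = 9 + 3 = 12
Successor of B3 is M. ES(M) = max(sum(A), sum(B)) = max(21, 12) = 21
Free float = ES(successor) - EF(current) = 21 - 12 = 9

9


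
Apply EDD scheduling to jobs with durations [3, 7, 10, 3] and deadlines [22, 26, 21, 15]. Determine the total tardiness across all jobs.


Sort by due date (EDD order): [(3, 15), (10, 21), (3, 22), (7, 26)]
Compute completion times and tardiness:
  Job 1: p=3, d=15, C=3, tardiness=max(0,3-15)=0
  Job 2: p=10, d=21, C=13, tardiness=max(0,13-21)=0
  Job 3: p=3, d=22, C=16, tardiness=max(0,16-22)=0
  Job 4: p=7, d=26, C=23, tardiness=max(0,23-26)=0
Total tardiness = 0

0


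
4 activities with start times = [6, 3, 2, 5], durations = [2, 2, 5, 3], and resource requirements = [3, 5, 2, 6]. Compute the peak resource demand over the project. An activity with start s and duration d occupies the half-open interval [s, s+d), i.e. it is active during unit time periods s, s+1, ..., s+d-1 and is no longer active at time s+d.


Each activity i is active on [start_i, start_i + duration_i).
Compute total resource usage per time slot:
  t=0: active resources = [], total = 0
  t=1: active resources = [], total = 0
  t=2: active resources = [2], total = 2
  t=3: active resources = [5, 2], total = 7
  t=4: active resources = [5, 2], total = 7
  t=5: active resources = [2, 6], total = 8
  t=6: active resources = [3, 2, 6], total = 11
  t=7: active resources = [3, 6], total = 9
Peak resource demand = 11

11


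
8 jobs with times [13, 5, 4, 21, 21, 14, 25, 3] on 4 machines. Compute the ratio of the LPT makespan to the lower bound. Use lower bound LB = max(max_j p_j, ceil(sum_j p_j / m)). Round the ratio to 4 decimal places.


LPT order: [25, 21, 21, 14, 13, 5, 4, 3]
Machine loads after assignment: [28, 26, 25, 27]
LPT makespan = 28
Lower bound = max(max_job, ceil(total/4)) = max(25, 27) = 27
Ratio = 28 / 27 = 1.037

1.037


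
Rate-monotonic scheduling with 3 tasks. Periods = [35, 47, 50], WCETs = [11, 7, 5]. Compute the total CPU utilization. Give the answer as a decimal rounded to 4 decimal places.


Compute individual utilizations (exact fractions):
  Task 1: C/T = 11/35 (approx. 0.3143)
  Task 2: C/T = 7/47 (approx. 0.1489)
  Task 3: C/T = 5/50 = 1/10 (approx. 0.1)
Total utilization U = 11/35 + 7/47 + 1/10 = 1853/3290
Rounded to 4 decimal places: U = 0.5632
RM (Liu & Layland) bound for 3 tasks = 0.779763; compare with U = 1853/3290 (approx. 0.563222)
U <= bound, so schedulable by RM sufficient condition.

0.5632


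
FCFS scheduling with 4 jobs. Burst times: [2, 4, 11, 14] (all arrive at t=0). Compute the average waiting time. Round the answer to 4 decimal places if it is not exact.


FCFS order (as given): [2, 4, 11, 14]
Waiting times:
  Job 1: wait = 0
  Job 2: wait = 2
  Job 3: wait = 6
  Job 4: wait = 17
Sum of waiting times = 25
Average waiting time = 25/4 = 6.25

6.25


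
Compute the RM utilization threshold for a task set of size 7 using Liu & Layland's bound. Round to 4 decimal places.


Compute 2^(1/7) = 1.1040895137
Subtract 1: 1.1040895137 - 1 = 0.1040895137
Multiply by n: 7 * 0.1040895137 = 0.7286265959
Round to 4 dp: 0.7286

0.7286


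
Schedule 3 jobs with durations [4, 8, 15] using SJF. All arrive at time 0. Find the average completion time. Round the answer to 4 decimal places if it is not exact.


SJF order (ascending): [4, 8, 15]
Completion times:
  Job 1: burst=4, C=4
  Job 2: burst=8, C=12
  Job 3: burst=15, C=27
Average completion = 43/3 = 14.3333

14.3333


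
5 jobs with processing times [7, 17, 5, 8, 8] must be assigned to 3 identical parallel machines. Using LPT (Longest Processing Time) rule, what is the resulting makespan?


Sort jobs in decreasing order (LPT): [17, 8, 8, 7, 5]
Assign each job to the least loaded machine:
  Machine 1: jobs [17], load = 17
  Machine 2: jobs [8, 7], load = 15
  Machine 3: jobs [8, 5], load = 13
Makespan = max load = 17

17


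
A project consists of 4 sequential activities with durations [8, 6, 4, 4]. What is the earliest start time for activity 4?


Activity 4 starts after activities 1 through 3 complete.
Predecessor durations: [8, 6, 4]
ES = 8 + 6 + 4 = 18

18


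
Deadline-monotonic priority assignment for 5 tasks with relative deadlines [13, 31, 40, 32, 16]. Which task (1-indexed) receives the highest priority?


Sort tasks by relative deadline (ascending):
  Task 1: deadline = 13
  Task 5: deadline = 16
  Task 2: deadline = 31
  Task 4: deadline = 32
  Task 3: deadline = 40
Priority order (highest first): [1, 5, 2, 4, 3]
Highest priority task = 1

1


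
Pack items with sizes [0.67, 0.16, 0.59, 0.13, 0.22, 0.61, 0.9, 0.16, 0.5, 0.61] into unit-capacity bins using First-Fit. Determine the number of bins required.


Place items sequentially using First-Fit:
  Item 0.67 -> new Bin 1
  Item 0.16 -> Bin 1 (now 0.83)
  Item 0.59 -> new Bin 2
  Item 0.13 -> Bin 1 (now 0.96)
  Item 0.22 -> Bin 2 (now 0.81)
  Item 0.61 -> new Bin 3
  Item 0.9 -> new Bin 4
  Item 0.16 -> Bin 2 (now 0.97)
  Item 0.5 -> new Bin 5
  Item 0.61 -> new Bin 6
Total bins used = 6

6


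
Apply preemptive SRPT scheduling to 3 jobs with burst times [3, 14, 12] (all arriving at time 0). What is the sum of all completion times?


Since all jobs arrive at t=0, SRPT equals SPT ordering.
SPT order: [3, 12, 14]
Completion times:
  Job 1: p=3, C=3
  Job 2: p=12, C=15
  Job 3: p=14, C=29
Total completion time = 3 + 15 + 29 = 47

47


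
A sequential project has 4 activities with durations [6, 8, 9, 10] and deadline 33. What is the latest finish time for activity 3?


LF(activity 3) = deadline - sum of successor durations
Successors: activities 4 through 4 with durations [10]
Sum of successor durations = 10
LF = 33 - 10 = 23

23


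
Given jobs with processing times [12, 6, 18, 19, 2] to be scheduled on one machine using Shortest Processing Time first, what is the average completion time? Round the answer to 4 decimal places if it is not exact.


Sort jobs by processing time (SPT order): [2, 6, 12, 18, 19]
Compute completion times sequentially:
  Job 1: processing = 2, completes at 2
  Job 2: processing = 6, completes at 8
  Job 3: processing = 12, completes at 20
  Job 4: processing = 18, completes at 38
  Job 5: processing = 19, completes at 57
Sum of completion times = 125
Average completion time = 125/5 = 25.0

25.0


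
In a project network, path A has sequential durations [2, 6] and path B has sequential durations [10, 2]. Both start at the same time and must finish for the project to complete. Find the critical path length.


Path A total = 2 + 6 = 8
Path B total = 10 + 2 = 12
Critical path = longest path = max(8, 12) = 12

12


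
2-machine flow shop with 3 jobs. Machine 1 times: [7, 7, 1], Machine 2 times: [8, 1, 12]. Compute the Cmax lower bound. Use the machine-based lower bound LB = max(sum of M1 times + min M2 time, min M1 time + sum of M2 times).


LB1 = sum(M1 times) + min(M2 times) = 15 + 1 = 16
LB2 = min(M1 times) + sum(M2 times) = 1 + 21 = 22
Lower bound = max(LB1, LB2) = max(16, 22) = 22

22


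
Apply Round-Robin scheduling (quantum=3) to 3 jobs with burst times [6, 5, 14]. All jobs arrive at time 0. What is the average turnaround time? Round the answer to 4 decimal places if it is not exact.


Time quantum = 3
Execution trace:
  J1 runs 3 units, time = 3
  J2 runs 3 units, time = 6
  J3 runs 3 units, time = 9
  J1 runs 3 units, time = 12
  J2 runs 2 units, time = 14
  J3 runs 3 units, time = 17
  J3 runs 3 units, time = 20
  J3 runs 3 units, time = 23
  J3 runs 2 units, time = 25
Finish times: [12, 14, 25]
Average turnaround = 51/3 = 17.0

17.0


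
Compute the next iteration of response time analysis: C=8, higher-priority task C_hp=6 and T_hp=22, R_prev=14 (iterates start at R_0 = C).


R_next = C + ceil(R_prev / T_hp) * C_hp
ceil(14 / 22) = ceil(0.6364) = 1
Interference = 1 * 6 = 6
R_next = 8 + 6 = 14
R_next = R_prev, so the iteration has converged (response time = 14).

14


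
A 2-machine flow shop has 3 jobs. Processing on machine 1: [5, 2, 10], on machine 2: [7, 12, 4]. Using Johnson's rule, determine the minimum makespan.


Apply Johnson's rule:
  Group 1 (a <= b): [(2, 2, 12), (1, 5, 7)]
  Group 2 (a > b): [(3, 10, 4)]
Optimal job order: [2, 1, 3]
Schedule:
  Job 2: M1 done at 2, M2 done at 14
  Job 1: M1 done at 7, M2 done at 21
  Job 3: M1 done at 17, M2 done at 25
Makespan = 25

25


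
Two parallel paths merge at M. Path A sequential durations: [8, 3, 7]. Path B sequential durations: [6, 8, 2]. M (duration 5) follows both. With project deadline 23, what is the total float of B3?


Forward pass: ES(B3) = sum of predecessors on chain B = 14
EF = ES + duration = 14 + 2 = 16
Backward pass: LF(M) = deadline = 23; LS(M) = 23 - 5 = 18
LF(B3) = LS(M) - sum(successors on chain B) = 18 - 0 = 18
LS = LF - duration = 18 - 2 = 16
Total float = LS - ES = 16 - 14 = 2

2


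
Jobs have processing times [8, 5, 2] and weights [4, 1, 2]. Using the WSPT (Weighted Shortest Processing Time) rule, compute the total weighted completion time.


Compute p/w ratios and sort ascending (WSPT): [(2, 2), (8, 4), (5, 1)]
Compute weighted completion times:
  Job (p=2,w=2): C=2, w*C=2*2=4
  Job (p=8,w=4): C=10, w*C=4*10=40
  Job (p=5,w=1): C=15, w*C=1*15=15
Total weighted completion time = 59

59


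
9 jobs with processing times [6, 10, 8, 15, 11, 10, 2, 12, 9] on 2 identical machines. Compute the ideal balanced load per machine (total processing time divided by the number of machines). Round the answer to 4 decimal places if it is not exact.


Total processing time = 6 + 10 + 8 + 15 + 11 + 10 + 2 + 12 + 9 = 83
Number of machines = 2
Ideal balanced load = 83 / 2 = 41.5

41.5


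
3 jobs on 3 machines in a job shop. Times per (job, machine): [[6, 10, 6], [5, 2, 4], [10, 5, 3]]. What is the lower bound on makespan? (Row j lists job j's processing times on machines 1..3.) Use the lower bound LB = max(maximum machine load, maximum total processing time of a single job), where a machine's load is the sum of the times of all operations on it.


Machine loads:
  Machine 1: 6 + 5 + 10 = 21
  Machine 2: 10 + 2 + 5 = 17
  Machine 3: 6 + 4 + 3 = 13
Max machine load = 21
Job totals:
  Job 1: 22
  Job 2: 11
  Job 3: 18
Max job total = 22
Lower bound = max(21, 22) = 22

22


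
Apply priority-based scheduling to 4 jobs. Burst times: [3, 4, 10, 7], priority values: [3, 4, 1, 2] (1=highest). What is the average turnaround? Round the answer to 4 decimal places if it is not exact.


Sort by priority (ascending = highest first):
Order: [(1, 10), (2, 7), (3, 3), (4, 4)]
Completion times:
  Priority 1, burst=10, C=10
  Priority 2, burst=7, C=17
  Priority 3, burst=3, C=20
  Priority 4, burst=4, C=24
Average turnaround = 71/4 = 17.75

17.75


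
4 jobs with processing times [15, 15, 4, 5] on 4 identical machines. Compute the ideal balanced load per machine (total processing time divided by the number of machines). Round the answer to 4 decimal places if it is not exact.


Total processing time = 15 + 15 + 4 + 5 = 39
Number of machines = 4
Ideal balanced load = 39 / 4 = 9.75

9.75
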